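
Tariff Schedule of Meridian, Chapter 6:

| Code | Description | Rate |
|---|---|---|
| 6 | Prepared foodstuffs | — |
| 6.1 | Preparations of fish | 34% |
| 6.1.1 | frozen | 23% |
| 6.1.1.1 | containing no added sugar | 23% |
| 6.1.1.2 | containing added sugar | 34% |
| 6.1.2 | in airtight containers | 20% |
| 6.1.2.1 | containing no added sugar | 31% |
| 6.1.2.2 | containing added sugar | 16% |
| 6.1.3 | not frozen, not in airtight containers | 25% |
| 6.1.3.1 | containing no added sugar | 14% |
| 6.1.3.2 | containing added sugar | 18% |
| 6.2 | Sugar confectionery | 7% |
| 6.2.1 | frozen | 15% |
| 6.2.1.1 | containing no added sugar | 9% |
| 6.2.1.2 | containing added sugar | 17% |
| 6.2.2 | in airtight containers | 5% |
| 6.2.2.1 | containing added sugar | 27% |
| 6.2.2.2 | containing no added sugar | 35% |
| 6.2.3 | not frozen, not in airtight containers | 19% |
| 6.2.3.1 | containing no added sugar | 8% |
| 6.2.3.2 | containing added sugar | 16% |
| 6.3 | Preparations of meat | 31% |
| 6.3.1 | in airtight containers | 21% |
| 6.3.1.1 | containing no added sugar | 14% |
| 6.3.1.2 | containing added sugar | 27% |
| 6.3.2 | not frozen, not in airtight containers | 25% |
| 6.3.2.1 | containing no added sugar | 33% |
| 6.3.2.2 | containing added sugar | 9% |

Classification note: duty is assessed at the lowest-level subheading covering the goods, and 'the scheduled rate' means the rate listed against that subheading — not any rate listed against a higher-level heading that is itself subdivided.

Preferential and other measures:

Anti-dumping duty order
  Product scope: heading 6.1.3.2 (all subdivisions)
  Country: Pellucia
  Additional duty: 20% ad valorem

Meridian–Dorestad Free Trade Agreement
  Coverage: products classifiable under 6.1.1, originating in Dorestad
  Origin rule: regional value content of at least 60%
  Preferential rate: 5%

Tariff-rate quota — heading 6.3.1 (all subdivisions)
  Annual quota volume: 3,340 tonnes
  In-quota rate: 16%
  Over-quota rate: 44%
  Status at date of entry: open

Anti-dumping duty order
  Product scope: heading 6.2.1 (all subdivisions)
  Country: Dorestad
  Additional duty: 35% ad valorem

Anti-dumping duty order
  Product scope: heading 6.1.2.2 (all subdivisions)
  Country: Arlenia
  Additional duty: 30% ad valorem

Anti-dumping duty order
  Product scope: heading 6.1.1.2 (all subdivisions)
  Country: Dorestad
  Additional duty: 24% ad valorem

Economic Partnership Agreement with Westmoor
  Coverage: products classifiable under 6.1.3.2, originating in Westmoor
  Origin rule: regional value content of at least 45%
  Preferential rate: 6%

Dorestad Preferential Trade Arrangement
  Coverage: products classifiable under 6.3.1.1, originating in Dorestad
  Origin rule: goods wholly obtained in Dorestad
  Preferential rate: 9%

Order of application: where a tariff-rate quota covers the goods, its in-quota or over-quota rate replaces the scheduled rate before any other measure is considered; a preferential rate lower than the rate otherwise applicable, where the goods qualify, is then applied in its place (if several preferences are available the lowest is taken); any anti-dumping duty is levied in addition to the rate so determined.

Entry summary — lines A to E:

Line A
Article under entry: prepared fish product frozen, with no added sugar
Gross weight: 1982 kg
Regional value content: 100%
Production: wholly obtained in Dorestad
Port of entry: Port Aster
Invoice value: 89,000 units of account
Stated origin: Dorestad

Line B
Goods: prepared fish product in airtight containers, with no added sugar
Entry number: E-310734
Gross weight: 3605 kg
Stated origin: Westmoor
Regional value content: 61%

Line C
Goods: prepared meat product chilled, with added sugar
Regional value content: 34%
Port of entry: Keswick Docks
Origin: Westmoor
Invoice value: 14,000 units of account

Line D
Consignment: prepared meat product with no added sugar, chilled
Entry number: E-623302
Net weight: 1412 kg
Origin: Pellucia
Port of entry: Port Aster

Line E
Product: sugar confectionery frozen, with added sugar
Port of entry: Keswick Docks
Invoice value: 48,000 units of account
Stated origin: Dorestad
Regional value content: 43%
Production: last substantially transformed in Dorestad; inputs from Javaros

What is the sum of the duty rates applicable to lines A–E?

Line A: prepared fish product → 6.1; frozen → 6.1.1; with no added sugar → 6.1.1.1. Scheduled 23%. Dorestad agreement on 6.1.1: RVC ≥ 60% → 5% available; Dorestad agreement on 6.3.1.1: 6.1.1.1 not covered; preferential 5%. → 5%.
Line B: prepared fish product → 6.1; in airtight containers → 6.1.2; with no added sugar → 6.1.2.1. Scheduled 31%. Westmoor agreement on 6.1.3.2: 6.1.2.1 not covered. → 31%.
Line C: prepared meat product → 6.3; chilled → 6.3.2; with added sugar → 6.3.2.2. Scheduled 9%. Westmoor agreement on 6.1.3.2: 6.3.2.2 not covered. → 9%.
Line D: prepared meat product → 6.3; chilled → 6.3.2; with no added sugar → 6.3.2.1. Scheduled 33%. No special measure applies. → 33%.
Line E: sugar confectionery → 6.2; frozen → 6.2.1; with added sugar → 6.2.1.2. Scheduled 17%. Dorestad agreement on 6.1.1: 6.2.1.2 not covered; Dorestad agreement on 6.3.1.1: 6.2.1.2 not covered; anti-dumping (Dorestad, 6.2.1): +35%; total 17% + 35% = 52%. → 52%.
Sum: 5% + 31% + 9% + 33% + 52% = 130%.

130%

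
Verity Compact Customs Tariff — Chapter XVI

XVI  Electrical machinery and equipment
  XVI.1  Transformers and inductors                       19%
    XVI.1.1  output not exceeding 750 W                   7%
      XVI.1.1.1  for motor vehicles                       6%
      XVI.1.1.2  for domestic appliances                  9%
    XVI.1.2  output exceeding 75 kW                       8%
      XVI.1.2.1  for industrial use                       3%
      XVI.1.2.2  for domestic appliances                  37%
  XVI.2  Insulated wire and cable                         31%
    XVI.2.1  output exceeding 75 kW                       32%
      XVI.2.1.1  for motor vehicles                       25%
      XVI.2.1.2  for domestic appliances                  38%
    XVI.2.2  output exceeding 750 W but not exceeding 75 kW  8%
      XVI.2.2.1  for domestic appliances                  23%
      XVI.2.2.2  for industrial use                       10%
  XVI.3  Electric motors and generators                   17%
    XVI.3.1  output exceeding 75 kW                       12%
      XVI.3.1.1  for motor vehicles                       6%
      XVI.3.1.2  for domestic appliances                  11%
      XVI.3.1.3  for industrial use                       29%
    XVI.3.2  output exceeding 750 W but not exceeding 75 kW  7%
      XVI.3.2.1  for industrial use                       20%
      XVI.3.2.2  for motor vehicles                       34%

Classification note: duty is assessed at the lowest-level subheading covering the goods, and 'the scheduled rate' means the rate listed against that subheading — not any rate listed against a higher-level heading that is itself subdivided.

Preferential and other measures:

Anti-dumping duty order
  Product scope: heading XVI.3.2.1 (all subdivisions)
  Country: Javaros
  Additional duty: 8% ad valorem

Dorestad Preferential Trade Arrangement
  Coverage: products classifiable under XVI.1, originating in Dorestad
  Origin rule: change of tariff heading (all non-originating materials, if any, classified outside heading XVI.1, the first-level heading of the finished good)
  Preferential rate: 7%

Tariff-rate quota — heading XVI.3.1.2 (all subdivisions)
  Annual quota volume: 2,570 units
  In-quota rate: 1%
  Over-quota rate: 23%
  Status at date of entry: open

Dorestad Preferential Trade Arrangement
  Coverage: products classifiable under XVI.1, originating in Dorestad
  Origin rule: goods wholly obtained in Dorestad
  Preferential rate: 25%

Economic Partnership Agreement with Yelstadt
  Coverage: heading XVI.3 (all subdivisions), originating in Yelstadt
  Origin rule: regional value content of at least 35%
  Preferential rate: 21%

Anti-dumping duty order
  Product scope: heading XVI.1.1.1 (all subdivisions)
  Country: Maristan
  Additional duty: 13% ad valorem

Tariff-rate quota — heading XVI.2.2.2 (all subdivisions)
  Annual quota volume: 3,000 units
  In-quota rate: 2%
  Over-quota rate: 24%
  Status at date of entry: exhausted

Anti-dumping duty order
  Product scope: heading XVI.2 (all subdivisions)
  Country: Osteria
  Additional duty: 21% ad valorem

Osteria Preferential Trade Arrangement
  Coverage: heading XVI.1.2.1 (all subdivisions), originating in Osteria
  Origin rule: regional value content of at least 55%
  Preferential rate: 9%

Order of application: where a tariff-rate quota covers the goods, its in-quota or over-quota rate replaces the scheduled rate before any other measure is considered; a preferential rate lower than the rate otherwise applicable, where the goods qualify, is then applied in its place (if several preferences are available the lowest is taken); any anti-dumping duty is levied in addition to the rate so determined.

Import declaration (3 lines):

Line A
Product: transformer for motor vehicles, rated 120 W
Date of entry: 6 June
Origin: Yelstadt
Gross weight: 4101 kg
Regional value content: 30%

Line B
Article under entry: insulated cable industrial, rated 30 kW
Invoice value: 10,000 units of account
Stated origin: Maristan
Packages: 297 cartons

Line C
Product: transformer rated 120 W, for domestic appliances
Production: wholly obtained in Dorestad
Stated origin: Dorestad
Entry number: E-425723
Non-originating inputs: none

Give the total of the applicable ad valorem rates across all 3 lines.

37%

Line A: transformer → XVI.1; rated 120 W → XVI.1.1; for motor vehicles → XVI.1.1.1. Scheduled 6%. Yelstadt agreement on XVI.3: XVI.1.1.1 not covered. → 6%.
Line B: insulated cable → XVI.2; rated 30 kW → XVI.2.2; industrial → XVI.2.2.2. Scheduled 10%. quota on XVI.2.2.2 exhausted → over-quota 24%. → 24%.
Line C: transformer → XVI.1; rated 120 W → XVI.1.1; for domestic appliances → XVI.1.1.2. Scheduled 9%. Dorestad agreement on XVI.1: CTH met → 7% available; Dorestad agreement on XVI.1: wholly obtained → 25% available; preferential 7%. → 7%.
Sum: 6% + 24% + 7% = 37%.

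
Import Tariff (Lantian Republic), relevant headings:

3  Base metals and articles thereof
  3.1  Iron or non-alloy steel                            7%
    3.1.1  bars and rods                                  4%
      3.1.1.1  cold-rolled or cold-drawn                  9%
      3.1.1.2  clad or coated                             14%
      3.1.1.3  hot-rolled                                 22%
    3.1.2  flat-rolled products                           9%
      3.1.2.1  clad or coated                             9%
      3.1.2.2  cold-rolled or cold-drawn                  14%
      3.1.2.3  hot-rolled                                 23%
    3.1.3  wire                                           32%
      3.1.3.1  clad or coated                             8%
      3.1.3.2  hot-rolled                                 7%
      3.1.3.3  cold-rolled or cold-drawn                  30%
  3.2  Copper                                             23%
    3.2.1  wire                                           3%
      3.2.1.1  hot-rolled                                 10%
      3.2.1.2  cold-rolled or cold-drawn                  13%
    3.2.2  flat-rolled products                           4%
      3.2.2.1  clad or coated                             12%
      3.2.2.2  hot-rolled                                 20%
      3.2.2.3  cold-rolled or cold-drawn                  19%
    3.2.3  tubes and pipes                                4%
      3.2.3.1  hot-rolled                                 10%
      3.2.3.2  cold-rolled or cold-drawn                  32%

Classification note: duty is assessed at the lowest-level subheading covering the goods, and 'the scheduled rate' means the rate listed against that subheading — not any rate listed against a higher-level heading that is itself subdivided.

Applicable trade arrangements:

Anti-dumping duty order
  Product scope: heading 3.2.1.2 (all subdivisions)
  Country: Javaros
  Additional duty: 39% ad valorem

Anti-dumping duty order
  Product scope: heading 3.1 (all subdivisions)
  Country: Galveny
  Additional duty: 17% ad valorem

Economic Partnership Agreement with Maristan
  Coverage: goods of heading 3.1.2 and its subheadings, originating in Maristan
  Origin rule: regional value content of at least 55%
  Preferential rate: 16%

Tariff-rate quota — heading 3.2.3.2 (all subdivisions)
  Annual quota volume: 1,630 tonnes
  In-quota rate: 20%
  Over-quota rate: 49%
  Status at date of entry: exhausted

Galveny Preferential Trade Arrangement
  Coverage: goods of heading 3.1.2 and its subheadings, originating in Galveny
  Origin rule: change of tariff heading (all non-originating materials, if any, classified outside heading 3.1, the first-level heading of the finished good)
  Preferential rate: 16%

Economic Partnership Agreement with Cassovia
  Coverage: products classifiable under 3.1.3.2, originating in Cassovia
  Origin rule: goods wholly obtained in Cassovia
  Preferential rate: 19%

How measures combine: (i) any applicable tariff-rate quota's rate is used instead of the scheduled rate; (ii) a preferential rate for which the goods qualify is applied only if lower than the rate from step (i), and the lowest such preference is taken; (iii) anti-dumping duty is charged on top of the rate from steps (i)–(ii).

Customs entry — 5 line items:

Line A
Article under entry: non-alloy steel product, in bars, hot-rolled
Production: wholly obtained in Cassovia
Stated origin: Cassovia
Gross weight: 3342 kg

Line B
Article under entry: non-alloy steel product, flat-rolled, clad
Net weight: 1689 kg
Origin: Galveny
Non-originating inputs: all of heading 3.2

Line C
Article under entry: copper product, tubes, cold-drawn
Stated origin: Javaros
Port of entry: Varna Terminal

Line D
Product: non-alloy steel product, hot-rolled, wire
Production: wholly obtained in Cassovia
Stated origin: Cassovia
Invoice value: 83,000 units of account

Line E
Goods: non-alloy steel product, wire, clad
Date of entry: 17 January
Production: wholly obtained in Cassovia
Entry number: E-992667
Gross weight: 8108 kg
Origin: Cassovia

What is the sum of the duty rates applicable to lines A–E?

112%

Line A: non-alloy steel → 3.1; in bars → 3.1.1; hot-rolled → 3.1.1.3. Scheduled 22%. Cassovia agreement on 3.1.3.2: 3.1.1.3 not covered. → 22%.
Line B: non-alloy steel → 3.1; flat-rolled → 3.1.2; clad → 3.1.2.1. Scheduled 9%. Galveny agreement on 3.1.2: CTH met → 16% available; preference 16% not lower than 9% → no reduction; anti-dumping (Galveny, 3.1): +17%; total 9% + 17% = 26%. → 26%.
Line C: copper → 3.2; tubes → 3.2.3; cold-drawn → 3.2.3.2. Scheduled 32%. quota on 3.2.3.2 exhausted → over-quota 49%. → 49%.
Line D: non-alloy steel → 3.1; wire → 3.1.3; hot-rolled → 3.1.3.2. Scheduled 7%. Cassovia agreement on 3.1.3.2: wholly obtained → 19% available; preference 19% not lower than 7% → no reduction. → 7%.
Line E: non-alloy steel → 3.1; wire → 3.1.3; clad → 3.1.3.1. Scheduled 8%. Cassovia agreement on 3.1.3.2: 3.1.3.1 not covered. → 8%.
Sum: 22% + 26% + 49% + 7% + 8% = 112%.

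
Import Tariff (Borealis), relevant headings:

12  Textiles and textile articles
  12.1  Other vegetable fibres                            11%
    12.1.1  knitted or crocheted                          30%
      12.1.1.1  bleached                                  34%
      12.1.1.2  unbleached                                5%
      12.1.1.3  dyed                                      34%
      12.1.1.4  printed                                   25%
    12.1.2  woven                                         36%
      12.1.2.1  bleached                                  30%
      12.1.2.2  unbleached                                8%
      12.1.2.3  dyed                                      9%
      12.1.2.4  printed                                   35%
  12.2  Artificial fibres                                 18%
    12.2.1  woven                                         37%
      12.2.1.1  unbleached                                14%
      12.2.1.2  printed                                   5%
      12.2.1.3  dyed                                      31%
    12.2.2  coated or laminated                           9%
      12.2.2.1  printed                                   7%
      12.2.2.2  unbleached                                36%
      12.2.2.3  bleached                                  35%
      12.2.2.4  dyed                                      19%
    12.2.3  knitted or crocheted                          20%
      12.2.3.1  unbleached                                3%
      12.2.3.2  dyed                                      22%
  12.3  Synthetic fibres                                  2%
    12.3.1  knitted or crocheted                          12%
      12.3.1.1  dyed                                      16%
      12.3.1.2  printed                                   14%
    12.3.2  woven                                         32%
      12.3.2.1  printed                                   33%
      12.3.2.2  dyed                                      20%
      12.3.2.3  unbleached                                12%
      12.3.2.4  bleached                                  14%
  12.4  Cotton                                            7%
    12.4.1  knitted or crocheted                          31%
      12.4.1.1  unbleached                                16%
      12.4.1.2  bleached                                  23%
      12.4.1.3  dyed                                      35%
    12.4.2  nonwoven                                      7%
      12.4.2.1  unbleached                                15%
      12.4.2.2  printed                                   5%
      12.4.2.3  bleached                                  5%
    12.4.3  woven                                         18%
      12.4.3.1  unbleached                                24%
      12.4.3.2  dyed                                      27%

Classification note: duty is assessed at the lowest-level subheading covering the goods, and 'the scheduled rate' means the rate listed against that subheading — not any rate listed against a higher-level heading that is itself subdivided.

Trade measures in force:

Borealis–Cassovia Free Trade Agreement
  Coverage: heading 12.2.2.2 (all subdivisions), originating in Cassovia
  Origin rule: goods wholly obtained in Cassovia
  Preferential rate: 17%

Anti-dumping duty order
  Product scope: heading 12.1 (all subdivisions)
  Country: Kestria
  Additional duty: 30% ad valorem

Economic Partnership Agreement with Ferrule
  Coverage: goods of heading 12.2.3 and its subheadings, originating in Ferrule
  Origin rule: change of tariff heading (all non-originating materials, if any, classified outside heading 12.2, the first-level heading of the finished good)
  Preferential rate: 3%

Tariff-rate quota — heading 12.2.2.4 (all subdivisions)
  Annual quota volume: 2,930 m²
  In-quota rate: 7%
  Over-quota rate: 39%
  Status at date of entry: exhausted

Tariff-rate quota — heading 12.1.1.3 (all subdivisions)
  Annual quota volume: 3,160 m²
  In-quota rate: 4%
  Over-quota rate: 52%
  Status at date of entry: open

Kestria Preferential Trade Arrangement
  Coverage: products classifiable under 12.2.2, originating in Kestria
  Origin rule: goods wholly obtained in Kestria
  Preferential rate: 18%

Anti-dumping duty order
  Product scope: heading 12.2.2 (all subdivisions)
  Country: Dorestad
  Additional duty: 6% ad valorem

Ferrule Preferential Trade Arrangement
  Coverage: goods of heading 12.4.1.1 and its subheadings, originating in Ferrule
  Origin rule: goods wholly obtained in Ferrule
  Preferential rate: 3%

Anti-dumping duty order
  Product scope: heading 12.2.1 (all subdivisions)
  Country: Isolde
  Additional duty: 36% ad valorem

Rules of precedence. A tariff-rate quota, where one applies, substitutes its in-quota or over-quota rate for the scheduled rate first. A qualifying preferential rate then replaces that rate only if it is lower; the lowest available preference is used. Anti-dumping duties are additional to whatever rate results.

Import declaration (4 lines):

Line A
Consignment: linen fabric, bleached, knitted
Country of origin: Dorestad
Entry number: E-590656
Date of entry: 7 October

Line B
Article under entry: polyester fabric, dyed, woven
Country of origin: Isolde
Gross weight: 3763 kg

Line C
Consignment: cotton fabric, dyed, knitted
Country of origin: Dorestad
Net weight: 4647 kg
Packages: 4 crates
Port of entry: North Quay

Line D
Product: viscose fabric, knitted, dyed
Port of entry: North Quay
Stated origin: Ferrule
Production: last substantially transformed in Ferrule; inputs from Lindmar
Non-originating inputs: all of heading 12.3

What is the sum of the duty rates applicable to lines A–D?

Line A: linen → 12.1; knitted → 12.1.1; bleached → 12.1.1.1. Scheduled 34%. No special measure applies. → 34%.
Line B: polyester → 12.3; woven → 12.3.2; dyed → 12.3.2.2. Scheduled 20%. No special measure applies. → 20%.
Line C: cotton → 12.4; knitted → 12.4.1; dyed → 12.4.1.3. Scheduled 35%. No special measure applies. → 35%.
Line D: viscose → 12.2; knitted → 12.2.3; dyed → 12.2.3.2. Scheduled 22%. Ferrule agreement on 12.2.3: CTH met → 3% available; Ferrule agreement on 12.4.1.1: 12.2.3.2 not covered; preferential 3%. → 3%.
Sum: 34% + 20% + 35% + 3% = 92%.

92%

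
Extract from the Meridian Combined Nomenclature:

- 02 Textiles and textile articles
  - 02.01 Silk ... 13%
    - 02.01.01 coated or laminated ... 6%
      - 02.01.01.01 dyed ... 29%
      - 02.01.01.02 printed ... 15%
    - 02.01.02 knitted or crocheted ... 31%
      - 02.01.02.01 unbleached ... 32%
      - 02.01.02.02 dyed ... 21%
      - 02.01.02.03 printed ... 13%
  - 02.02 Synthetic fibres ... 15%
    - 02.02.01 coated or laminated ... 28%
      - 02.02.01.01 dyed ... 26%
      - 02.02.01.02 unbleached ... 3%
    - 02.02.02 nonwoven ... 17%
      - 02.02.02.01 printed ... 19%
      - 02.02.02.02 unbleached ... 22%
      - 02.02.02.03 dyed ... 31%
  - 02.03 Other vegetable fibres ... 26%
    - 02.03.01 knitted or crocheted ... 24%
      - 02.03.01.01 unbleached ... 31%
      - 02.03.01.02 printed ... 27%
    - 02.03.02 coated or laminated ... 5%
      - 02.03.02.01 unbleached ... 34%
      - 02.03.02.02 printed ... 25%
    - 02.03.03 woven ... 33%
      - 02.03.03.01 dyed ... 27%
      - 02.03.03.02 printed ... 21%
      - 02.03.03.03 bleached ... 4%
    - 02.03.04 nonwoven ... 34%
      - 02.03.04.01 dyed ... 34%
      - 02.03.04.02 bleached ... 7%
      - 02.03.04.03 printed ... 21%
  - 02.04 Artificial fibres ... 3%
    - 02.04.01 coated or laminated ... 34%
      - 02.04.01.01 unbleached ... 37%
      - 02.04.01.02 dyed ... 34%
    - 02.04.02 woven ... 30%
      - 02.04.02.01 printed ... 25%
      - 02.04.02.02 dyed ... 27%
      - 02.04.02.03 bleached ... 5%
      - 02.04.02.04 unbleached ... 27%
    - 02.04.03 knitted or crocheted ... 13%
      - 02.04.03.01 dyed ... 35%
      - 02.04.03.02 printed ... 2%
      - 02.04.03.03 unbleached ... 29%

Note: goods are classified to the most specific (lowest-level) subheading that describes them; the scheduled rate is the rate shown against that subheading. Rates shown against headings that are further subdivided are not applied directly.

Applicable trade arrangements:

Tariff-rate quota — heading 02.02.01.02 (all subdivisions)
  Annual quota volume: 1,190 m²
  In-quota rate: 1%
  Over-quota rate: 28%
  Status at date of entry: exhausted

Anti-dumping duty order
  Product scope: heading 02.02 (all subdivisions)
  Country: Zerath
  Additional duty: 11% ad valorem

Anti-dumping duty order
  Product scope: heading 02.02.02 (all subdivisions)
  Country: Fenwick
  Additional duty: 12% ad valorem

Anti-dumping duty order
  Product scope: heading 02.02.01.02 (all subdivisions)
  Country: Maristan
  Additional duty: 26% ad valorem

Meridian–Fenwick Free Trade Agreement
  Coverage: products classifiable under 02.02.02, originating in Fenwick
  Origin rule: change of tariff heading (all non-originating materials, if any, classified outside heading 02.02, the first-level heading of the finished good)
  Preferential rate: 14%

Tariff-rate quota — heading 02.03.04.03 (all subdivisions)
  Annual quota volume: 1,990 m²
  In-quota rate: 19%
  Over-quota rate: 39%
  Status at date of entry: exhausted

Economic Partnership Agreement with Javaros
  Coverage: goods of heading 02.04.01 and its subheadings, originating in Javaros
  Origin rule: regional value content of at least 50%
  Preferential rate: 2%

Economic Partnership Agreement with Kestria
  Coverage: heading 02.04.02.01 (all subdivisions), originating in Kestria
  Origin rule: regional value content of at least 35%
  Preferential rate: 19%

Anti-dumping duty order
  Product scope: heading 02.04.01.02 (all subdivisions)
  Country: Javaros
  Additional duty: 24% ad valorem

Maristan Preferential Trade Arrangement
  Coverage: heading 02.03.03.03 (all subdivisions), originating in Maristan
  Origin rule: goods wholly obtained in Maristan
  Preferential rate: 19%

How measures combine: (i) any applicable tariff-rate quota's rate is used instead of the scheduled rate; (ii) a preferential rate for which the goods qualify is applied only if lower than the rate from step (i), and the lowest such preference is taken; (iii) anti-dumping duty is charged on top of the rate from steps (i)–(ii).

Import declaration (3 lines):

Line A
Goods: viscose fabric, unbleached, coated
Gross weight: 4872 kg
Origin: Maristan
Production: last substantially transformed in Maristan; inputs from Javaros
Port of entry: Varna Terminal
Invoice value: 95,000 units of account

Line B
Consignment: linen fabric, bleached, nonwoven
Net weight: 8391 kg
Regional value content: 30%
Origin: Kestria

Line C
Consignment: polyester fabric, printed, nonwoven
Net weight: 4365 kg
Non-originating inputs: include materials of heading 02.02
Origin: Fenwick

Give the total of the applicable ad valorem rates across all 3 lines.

Line A: viscose → 02.04; coated → 02.04.01; unbleached → 02.04.01.01. Scheduled 37%. Maristan agreement on 02.03.03.03: 02.04.01.01 not covered. → 37%.
Line B: linen → 02.03; nonwoven → 02.03.04; bleached → 02.03.04.02. Scheduled 7%. Kestria agreement on 02.04.02.01: 02.03.04.02 not covered. → 7%.
Line C: polyester → 02.02; nonwoven → 02.02.02; printed → 02.02.02.01. Scheduled 19%. Fenwick agreement on 02.02.02: CTH not met; anti-dumping (Fenwick, 02.02.02): +12%; total 19% + 12% = 31%. → 31%.
Sum: 37% + 7% + 31% = 75%.

75%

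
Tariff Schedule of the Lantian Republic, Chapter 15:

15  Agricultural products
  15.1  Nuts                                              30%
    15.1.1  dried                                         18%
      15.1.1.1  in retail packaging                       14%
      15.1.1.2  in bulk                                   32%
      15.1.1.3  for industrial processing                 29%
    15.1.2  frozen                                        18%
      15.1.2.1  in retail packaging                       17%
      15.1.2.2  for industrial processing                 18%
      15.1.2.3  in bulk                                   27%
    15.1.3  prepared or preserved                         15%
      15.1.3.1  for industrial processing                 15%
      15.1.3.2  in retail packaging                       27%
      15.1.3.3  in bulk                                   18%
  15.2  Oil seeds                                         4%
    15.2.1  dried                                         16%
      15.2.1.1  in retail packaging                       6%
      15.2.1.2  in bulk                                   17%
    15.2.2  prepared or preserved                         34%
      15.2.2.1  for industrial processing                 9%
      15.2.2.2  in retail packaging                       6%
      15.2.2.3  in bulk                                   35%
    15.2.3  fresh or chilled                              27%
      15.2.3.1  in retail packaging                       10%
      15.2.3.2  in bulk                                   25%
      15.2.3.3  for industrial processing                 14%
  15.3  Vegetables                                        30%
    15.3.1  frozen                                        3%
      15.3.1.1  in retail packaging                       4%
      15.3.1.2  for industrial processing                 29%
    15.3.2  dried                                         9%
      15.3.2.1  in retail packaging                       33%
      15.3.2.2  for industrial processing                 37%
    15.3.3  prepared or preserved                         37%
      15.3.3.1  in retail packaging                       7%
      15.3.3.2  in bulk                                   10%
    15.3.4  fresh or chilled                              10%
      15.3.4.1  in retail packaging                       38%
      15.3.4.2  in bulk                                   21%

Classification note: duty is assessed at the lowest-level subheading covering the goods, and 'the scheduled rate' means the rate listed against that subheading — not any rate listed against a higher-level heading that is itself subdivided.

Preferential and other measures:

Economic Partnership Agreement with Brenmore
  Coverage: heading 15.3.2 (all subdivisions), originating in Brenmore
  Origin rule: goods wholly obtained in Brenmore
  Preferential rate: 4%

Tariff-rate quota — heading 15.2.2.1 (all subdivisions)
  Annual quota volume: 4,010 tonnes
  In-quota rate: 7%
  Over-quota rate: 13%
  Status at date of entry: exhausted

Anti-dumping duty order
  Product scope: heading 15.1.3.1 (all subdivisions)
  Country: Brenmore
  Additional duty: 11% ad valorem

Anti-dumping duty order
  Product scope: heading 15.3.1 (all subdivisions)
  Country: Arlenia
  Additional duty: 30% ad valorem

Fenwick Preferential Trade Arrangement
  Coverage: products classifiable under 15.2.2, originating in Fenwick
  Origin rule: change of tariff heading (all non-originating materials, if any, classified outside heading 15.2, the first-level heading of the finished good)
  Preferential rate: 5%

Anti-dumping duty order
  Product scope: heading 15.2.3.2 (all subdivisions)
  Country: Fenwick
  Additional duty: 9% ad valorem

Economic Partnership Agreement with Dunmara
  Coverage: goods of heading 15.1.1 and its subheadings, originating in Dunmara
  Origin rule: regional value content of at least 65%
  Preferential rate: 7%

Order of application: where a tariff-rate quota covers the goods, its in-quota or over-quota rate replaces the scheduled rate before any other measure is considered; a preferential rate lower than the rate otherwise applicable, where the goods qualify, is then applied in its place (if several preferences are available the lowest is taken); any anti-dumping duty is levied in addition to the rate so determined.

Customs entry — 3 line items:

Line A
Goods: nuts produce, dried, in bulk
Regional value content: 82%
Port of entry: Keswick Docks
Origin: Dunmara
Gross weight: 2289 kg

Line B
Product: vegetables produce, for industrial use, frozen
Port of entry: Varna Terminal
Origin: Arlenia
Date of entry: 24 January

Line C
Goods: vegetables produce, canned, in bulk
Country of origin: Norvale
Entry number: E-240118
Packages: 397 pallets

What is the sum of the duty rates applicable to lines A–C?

Line A: nuts → 15.1; dried → 15.1.1; in bulk → 15.1.1.2. Scheduled 32%. Dunmara agreement on 15.1.1: RVC ≥ 65% → 7% available; preferential 7%. → 7%.
Line B: vegetables → 15.3; frozen → 15.3.1; for industrial use → 15.3.1.2. Scheduled 29%. anti-dumping (Arlenia, 15.3.1): +30%; total 29% + 30% = 59%. → 59%.
Line C: vegetables → 15.3; canned → 15.3.3; in bulk → 15.3.3.2. Scheduled 10%. No special measure applies. → 10%.
Sum: 7% + 59% + 10% = 76%.

76%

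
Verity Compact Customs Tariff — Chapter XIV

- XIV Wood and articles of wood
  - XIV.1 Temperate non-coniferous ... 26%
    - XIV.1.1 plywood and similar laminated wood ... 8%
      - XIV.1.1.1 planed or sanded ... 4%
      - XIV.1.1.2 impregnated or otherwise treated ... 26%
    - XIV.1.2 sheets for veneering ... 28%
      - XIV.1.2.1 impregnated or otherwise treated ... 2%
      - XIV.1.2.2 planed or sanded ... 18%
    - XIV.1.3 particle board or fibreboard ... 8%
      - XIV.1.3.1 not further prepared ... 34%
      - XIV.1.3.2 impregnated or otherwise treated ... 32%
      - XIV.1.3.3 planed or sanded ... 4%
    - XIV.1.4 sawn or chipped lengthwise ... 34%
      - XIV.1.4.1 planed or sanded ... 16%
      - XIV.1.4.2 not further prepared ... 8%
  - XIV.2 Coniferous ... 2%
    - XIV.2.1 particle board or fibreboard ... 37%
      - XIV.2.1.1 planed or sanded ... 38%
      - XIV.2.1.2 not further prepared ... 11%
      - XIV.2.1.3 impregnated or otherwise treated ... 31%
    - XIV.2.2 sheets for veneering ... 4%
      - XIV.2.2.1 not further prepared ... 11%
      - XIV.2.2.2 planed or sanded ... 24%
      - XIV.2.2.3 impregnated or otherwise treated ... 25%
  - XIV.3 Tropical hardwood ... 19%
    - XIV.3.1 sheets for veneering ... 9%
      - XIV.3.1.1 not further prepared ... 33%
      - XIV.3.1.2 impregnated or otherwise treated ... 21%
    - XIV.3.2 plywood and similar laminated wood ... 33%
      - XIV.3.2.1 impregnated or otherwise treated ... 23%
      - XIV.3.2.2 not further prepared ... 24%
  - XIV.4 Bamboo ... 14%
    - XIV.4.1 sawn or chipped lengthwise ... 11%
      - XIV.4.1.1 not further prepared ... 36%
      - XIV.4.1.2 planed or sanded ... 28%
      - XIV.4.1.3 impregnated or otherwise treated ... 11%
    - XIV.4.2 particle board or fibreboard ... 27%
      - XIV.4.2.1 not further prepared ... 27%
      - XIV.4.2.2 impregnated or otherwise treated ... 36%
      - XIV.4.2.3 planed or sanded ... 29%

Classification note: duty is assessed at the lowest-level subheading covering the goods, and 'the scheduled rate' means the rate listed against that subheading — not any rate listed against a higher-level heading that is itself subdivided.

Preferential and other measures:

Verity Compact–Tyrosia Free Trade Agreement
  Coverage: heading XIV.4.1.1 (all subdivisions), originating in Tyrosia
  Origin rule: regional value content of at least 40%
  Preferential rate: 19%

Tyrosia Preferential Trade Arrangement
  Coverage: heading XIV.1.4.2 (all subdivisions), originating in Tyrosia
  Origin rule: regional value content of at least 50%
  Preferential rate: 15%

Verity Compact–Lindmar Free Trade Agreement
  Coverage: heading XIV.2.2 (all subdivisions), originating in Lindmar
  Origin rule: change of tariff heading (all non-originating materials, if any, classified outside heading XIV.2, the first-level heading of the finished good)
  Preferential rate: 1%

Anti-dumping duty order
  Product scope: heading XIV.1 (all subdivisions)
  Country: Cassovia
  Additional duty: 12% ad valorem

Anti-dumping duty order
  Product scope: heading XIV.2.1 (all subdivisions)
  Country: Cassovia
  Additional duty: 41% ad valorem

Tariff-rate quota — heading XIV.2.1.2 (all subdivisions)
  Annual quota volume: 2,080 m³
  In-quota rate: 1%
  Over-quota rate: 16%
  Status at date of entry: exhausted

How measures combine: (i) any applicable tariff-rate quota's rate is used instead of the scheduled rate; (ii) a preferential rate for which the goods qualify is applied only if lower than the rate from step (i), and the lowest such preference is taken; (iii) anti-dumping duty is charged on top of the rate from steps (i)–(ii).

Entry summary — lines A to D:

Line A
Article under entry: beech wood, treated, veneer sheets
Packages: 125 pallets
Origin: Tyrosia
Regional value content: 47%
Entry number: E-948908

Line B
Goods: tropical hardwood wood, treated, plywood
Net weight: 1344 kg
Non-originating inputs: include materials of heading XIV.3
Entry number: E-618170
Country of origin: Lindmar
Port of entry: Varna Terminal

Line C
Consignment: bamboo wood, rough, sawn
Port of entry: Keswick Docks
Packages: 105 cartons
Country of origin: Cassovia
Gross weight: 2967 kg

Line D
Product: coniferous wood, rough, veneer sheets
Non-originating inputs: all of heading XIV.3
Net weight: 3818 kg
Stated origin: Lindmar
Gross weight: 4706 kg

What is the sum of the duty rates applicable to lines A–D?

Line A: beech → XIV.1; veneer sheets → XIV.1.2; treated → XIV.1.2.1. Scheduled 2%. Tyrosia agreement on XIV.4.1.1: XIV.1.2.1 not covered; Tyrosia agreement on XIV.1.4.2: XIV.1.2.1 not covered. → 2%.
Line B: tropical hardwood → XIV.3; plywood → XIV.3.2; treated → XIV.3.2.1. Scheduled 23%. Lindmar agreement on XIV.2.2: XIV.3.2.1 not covered. → 23%.
Line C: bamboo → XIV.4; sawn → XIV.4.1; rough → XIV.4.1.1. Scheduled 36%. No special measure applies. → 36%.
Line D: coniferous → XIV.2; veneer sheets → XIV.2.2; rough → XIV.2.2.1. Scheduled 11%. Lindmar agreement on XIV.2.2: CTH met → 1% available; preferential 1%. → 1%.
Sum: 2% + 23% + 36% + 1% = 62%.

62%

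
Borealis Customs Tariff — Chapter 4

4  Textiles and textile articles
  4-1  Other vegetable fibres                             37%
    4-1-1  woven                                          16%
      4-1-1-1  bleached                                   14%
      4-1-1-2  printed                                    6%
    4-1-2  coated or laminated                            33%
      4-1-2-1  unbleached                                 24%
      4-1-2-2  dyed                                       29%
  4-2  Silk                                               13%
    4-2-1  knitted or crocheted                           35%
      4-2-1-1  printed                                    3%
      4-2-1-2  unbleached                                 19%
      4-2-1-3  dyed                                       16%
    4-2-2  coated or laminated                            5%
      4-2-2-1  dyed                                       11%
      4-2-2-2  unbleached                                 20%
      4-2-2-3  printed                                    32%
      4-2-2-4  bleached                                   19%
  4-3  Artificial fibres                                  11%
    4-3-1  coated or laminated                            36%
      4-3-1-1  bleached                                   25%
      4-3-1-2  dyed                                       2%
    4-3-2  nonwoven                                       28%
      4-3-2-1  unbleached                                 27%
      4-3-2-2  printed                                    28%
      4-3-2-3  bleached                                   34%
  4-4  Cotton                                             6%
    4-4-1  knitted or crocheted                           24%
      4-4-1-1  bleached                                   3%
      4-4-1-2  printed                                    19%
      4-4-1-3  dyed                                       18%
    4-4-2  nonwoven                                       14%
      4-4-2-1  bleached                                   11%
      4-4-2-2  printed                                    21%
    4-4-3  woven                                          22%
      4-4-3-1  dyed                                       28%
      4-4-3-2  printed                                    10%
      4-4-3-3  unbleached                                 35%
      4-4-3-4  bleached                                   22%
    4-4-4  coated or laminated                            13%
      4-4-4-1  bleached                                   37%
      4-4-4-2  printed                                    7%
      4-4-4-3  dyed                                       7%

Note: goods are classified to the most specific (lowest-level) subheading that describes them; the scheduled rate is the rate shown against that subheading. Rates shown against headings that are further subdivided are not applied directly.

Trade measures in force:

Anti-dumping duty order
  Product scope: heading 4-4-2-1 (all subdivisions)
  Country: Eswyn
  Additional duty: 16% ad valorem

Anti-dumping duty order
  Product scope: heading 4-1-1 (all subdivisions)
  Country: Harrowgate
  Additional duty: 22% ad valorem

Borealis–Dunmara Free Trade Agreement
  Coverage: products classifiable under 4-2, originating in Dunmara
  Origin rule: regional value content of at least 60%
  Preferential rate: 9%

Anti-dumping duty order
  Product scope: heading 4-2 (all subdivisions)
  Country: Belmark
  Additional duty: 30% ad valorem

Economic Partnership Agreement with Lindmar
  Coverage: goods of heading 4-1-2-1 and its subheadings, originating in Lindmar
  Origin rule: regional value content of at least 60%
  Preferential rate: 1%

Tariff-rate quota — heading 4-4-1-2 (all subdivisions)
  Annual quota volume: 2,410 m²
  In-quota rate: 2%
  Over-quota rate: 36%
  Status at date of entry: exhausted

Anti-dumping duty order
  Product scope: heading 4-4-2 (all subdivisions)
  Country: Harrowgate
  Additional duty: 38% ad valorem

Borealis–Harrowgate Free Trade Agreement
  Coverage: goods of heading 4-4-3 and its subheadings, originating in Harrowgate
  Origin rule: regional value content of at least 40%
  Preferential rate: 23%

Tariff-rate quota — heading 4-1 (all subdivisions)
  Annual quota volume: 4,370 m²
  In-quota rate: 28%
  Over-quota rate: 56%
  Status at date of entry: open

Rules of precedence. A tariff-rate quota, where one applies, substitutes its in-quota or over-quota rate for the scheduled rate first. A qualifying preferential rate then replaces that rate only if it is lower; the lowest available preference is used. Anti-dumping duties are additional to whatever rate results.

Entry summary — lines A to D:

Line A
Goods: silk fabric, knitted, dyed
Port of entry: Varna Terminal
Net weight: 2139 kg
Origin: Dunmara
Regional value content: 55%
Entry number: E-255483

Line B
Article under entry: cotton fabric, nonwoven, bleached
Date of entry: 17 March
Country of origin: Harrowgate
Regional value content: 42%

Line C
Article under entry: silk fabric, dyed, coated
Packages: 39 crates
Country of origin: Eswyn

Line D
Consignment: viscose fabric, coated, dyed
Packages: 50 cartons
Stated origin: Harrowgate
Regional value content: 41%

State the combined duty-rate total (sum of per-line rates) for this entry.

Line A: silk → 4-2; knitted → 4-2-1; dyed → 4-2-1-3. Scheduled 16%. Dunmara agreement on 4-2: RVC < 60%. → 16%.
Line B: cotton → 4-4; nonwoven → 4-4-2; bleached → 4-4-2-1. Scheduled 11%. Harrowgate agreement on 4-4-3: 4-4-2-1 not covered; anti-dumping (Harrowgate, 4-4-2): +38%; total 11% + 38% = 49%. → 49%.
Line C: silk → 4-2; coated → 4-2-2; dyed → 4-2-2-1. Scheduled 11%. No special measure applies. → 11%.
Line D: viscose → 4-3; coated → 4-3-1; dyed → 4-3-1-2. Scheduled 2%. Harrowgate agreement on 4-4-3: 4-3-1-2 not covered. → 2%.
Sum: 16% + 49% + 11% + 2% = 78%.

78%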